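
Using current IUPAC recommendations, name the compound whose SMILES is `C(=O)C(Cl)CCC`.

2-chloropentanal

The longest chain bearing the –CHO group is 5 carbons long (pentane).
An aldehyde (terminal –CHO) is the principal characteristic group, giving the suffix -al.
Choose the numbering such that the aldehyde carbon is C-1 by definition.
With this numbering: a chloro group at C-2.
Putting it together: 2-chloropentanal.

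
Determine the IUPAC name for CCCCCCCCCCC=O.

Counting along the main chain through the –CHO group gives 11 carbons: the parent is undecane.
An aldehyde (terminal –CHO) is the principal characteristic group, giving the suffix -al.
Number the chain so that the aldehyde carbon is C-1 by definition.
Putting it together: undecanal.

undecanal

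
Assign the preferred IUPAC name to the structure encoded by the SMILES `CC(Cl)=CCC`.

Counting along the main chain through the multiple bond gives 5 carbons: the parent is pentane.
There is one C=C double bond, indicated by the ending -ene.
Number the chain so that numbering from this end puts the double bond at C-2 rather than C-3.
This places the double bond between C-2 and C-3; a chloro group at C-2.
Assembling the pieces gives 2-chloropent-2-ene.

2-chloropent-2-ene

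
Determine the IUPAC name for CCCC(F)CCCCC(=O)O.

The longest chain bearing the –COOH group is 9 carbons long (nonane).
A carboxylic acid (terminal –COOH) is the principal characteristic group, giving the suffix -oic acid.
Choose the numbering such that the carboxylic acid carbon is C-1 by definition.
That gives a fluoro group at C-6.
Putting it together: 6-fluorononanoic acid.

6-fluorononanoic acid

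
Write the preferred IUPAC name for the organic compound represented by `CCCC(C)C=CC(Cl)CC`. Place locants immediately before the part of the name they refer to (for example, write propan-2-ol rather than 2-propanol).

Counting along the main chain through the multiple bond gives 9 carbons: the parent is nonane.
A C=C double bond in the chain gives the infix -ene-.
The numbering direction is chosen so that numbering from this end puts the double bond at C-4 rather than C-5.
This places the double bond between C-4 and C-5; a chloro group at C-3; a methyl group at C-6.
The substituents are ordered alphabetically, ignoring any di-/tri- multipliers.
Assembling the pieces gives 3-chloro-6-methylnon-4-ene.

3-chloro-6-methylnon-4-ene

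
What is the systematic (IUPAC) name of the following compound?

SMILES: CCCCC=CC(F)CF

1,2-difluorooct-3-ene

The longest chain bearing the multiple bond is 8 carbons long (octane).
A C=C double bond in the chain gives the infix -ene-.
Number the chain so that numbering from this end puts the double bond at C-3 rather than C-5.
That gives the double bond between C-3 and C-4; fluoro groups at C-1 and C-2.
Putting it together: 1,2-difluorooct-3-ene.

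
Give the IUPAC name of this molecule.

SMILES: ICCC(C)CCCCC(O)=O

Counting along the main chain through the –COOH group gives 8 carbons: the parent is octane.
A carboxylic acid (terminal –COOH) is the principal characteristic group, giving the suffix -oic acid.
The numbering direction is chosen so that the carboxylic acid carbon is C-1 by definition.
That gives an iodo group at C-8; a methyl group at C-6.
The substituents are ordered alphabetically, ignoring any di-/tri- multipliers.
The name is 8-iodo-6-methyloctanoic acid.

8-iodo-6-methyloctanoic acid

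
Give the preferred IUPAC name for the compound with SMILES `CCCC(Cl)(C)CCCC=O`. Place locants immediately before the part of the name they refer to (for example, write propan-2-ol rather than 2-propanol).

5-chloro-5-methyloctanal

Counting along the main chain through the –CHO group gives 8 carbons: the parent is octane.
The highest-priority functional group is an aldehyde (terminal –CHO), so the name ends in -al.
Number the chain so that the aldehyde carbon is C-1 by definition.
That gives a chloro group at C-5; a methyl group at C-5.
The substituents are ordered alphabetically, ignoring any di-/tri- multipliers.
The name is 5-chloro-5-methyloctanal.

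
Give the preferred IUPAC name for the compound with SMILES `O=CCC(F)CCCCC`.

The longest chain bearing the –CHO group is 8 carbons long (octane).
An aldehyde (terminal –CHO) is the principal characteristic group, giving the suffix -al.
The numbering direction is chosen so that the aldehyde carbon is C-1 by definition.
This places a fluoro group at C-3.
The name is 3-fluorooctanal.

3-fluorooctanal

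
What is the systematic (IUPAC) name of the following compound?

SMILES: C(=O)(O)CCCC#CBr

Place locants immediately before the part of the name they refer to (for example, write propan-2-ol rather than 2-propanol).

The longest chain bearing the –COOH group and the multiple bond is 6 carbons long (hexane).
The highest-priority functional group is a carboxylic acid (terminal –COOH), so the name ends in -oic acid.
A C≡C triple bond in the chain gives the infix -yne-.
The numbering direction is chosen so that the carboxylic acid carbon is C-1 by definition.
This places the triple bond between C-5 and C-6; a bromo group at C-6.
Assembling the pieces gives 6-bromohex-5-ynoic acid.

6-bromohex-5-ynoic acid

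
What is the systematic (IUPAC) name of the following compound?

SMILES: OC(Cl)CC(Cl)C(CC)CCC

Counting along the main chain through the –OH group gives 7 carbons: the parent is heptane.
The highest-priority functional group is an alcohol (–OH), so the name ends in -ol.
The numbering direction is chosen so that numbering from this end puts the hydroxyl group at C-1 rather than C-7.
With this numbering: the hydroxyl at C-1; chloro groups at C-1 and C-3; an ethyl group at C-4.
Substituent prefixes are cited in alphabetical order (multiplying prefixes like di-/tri- are ignored for ordering).
Assembling the pieces gives 1,3-dichloro-4-ethylheptan-1-ol.

1,3-dichloro-4-ethylheptan-1-ol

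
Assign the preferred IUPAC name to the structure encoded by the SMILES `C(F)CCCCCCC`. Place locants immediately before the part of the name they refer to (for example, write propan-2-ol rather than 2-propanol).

1-fluorooctane

The longest carbon chain is 8 atoms: the parent is octane.
The numbering direction is chosen so that the substituent locant set {1} is lower than {8} at the first point of difference.
With this numbering: a fluoro group at C-1.
Assembling the pieces gives 1-fluorooctane.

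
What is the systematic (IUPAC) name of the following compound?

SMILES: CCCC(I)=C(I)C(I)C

The longest chain bearing the multiple bond is 7 carbons long (heptane).
A C=C double bond in the chain gives the infix -ene-.
The numbering direction is chosen so that numbering from this end puts the double bond at C-3 rather than C-4.
This places the double bond between C-3 and C-4; iodo groups at C-2 and C-3 and C-4.
Assembling the pieces gives 2,3,4-triiodohept-3-ene.

2,3,4-triiodohept-3-ene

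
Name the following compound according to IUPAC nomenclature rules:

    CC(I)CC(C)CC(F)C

The parent chain contains 7 carbons (heptane).
The numbering direction is chosen so that the locant sets are identical either way, so the alphabetically earlier fluoro substituent takes the lower locant (2 rather than 6).
With this numbering: a fluoro group at C-2; an iodo group at C-6; a methyl group at C-4.
Substituent prefixes are cited in alphabetical order (multiplying prefixes like di-/tri- are ignored for ordering).
Assembling the pieces gives 2-fluoro-6-iodo-4-methylheptane.

2-fluoro-6-iodo-4-methylheptane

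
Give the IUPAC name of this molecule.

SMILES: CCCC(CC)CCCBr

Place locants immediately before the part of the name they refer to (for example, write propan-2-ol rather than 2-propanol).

1-bromo-4-ethylheptane

The longest carbon chain is 7 atoms: the parent is heptane.
Number the chain so that the substituent locant set {1,4} is lower than {4,7} at the first point of difference.
That gives a bromo group at C-1; an ethyl group at C-4.
Substituent prefixes are cited in alphabetical order (multiplying prefixes like di-/tri- are ignored for ordering).
The name is 1-bromo-4-ethylheptane.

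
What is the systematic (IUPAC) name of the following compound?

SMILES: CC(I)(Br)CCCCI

5-bromo-1,5-diiodohexane

The parent chain contains 6 carbons (hexane).
The numbering direction is chosen so that the substituent locant set {1,5,5} is lower than {2,2,6} at the first point of difference.
With this numbering: a bromo group at C-5; iodo groups at C-1 and C-5.
Prefixes are listed alphabetically: bromo, iodo.
Assembling the pieces gives 5-bromo-1,5-diiodohexane.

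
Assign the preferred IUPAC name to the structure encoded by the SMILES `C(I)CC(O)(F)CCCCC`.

3-fluoro-1-iodooctan-3-ol

Counting along the main chain through the –OH group gives 8 carbons: the parent is octane.
An alcohol (–OH) is the principal characteristic group, giving the suffix -ol.
The numbering direction is chosen so that numbering from this end puts the hydroxyl group at C-3 rather than C-6.
That gives the hydroxyl at C-3; a fluoro group at C-3; an iodo group at C-1.
Substituent prefixes are cited in alphabetical order (multiplying prefixes like di-/tri- are ignored for ordering).
The name is 3-fluoro-1-iodooctan-3-ol.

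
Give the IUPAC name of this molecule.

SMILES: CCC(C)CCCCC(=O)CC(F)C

The longest chain bearing the carbonyl is 11 carbons long (undecane).
The highest-priority functional group is a ketone (C=O on an internal carbon), so the name ends in -one.
The numbering direction is chosen so that numbering from this end puts the carbonyl group at C-4 rather than C-8.
With this numbering: the carbonyl at C-4; a fluoro group at C-2; a methyl group at C-9.
Substituent prefixes are cited in alphabetical order (multiplying prefixes like di-/tri- are ignored for ordering).
Assembling the pieces gives 2-fluoro-9-methylundecan-4-one.

2-fluoro-9-methylundecan-4-one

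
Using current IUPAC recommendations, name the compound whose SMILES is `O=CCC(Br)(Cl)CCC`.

Counting along the main chain through the –CHO group gives 6 carbons: the parent is hexane.
The highest-priority functional group is an aldehyde (terminal –CHO), so the name ends in -al.
Number the chain so that the aldehyde carbon is C-1 by definition.
That gives a bromo group at C-3; a chloro group at C-3.
Substituent prefixes are cited in alphabetical order (multiplying prefixes like di-/tri- are ignored for ordering).
The name is 3-bromo-3-chlorohexanal.

3-bromo-3-chlorohexanal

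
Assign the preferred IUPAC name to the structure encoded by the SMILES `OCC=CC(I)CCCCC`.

4-iodonon-2-en-1-ol

Counting along the main chain through the –OH group and the multiple bond gives 9 carbons: the parent is nonane.
The highest-priority functional group is an alcohol (–OH), so the name ends in -ol.
The chain contains a C=C double bond, so the unsaturation ending is -ene.
The numbering direction is chosen so that numbering from this end puts the hydroxyl group at C-1 rather than C-9.
That gives the hydroxyl at C-1; the double bond between C-2 and C-3; an iodo group at C-4.
Putting it together: 4-iodonon-2-en-1-ol.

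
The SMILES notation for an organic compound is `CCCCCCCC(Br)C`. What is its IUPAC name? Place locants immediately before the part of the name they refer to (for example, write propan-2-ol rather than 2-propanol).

The parent chain contains 9 carbons (nonane).
Number the chain so that the substituent locant set {2} is lower than {8} at the first point of difference.
With this numbering: a bromo group at C-2.
Putting it together: 2-bromononane.

2-bromononane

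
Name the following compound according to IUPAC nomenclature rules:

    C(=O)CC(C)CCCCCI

8-iodo-3-methyloctanal

Counting along the main chain through the –CHO group gives 8 carbons: the parent is octane.
The principal characteristic group is an aldehyde (terminal –CHO), named with the suffix -al.
Number the chain so that the aldehyde carbon is C-1 by definition.
That gives an iodo group at C-8; a methyl group at C-3.
Prefixes are listed alphabetically: iodo, methyl.
Assembling the pieces gives 8-iodo-3-methyloctanal.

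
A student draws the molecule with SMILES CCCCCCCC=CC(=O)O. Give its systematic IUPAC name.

The longest chain bearing the –COOH group and the multiple bond is 10 carbons long (decane).
A carboxylic acid (terminal –COOH) is the principal characteristic group, giving the suffix -oic acid.
The chain contains a C=C double bond, so the unsaturation ending is -ene.
Choose the numbering such that the carboxylic acid carbon is C-1 by definition.
With this numbering: the double bond between C-2 and C-3.
Assembling the pieces gives dec-2-enoic acid.

dec-2-enoic acid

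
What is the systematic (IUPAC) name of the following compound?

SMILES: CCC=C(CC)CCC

4-ethylhept-3-ene

Counting along the main chain through the multiple bond gives 7 carbons: the parent is heptane.
The chain contains a C=C double bond, so the unsaturation ending is -ene.
Choose the numbering such that numbering from this end puts the double bond at C-3 rather than C-4.
With this numbering: the double bond between C-3 and C-4; an ethyl group at C-4.
Putting it together: 4-ethylhept-3-ene.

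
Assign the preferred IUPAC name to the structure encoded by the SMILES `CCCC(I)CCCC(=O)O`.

5-iodooctanoic acid

The longest carbon chain that includes the –COOH group has 8 carbons, so the parent hydride is octane.
A carboxylic acid (terminal –COOH) is the principal characteristic group, giving the suffix -oic acid.
Choose the numbering such that the carboxylic acid carbon is C-1 by definition.
This places an iodo group at C-5.
The name is 5-iodooctanoic acid.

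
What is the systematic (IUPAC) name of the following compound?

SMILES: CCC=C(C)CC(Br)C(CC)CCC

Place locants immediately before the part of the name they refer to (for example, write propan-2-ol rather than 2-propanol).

6-bromo-7-ethyl-4-methyldec-3-ene

Counting along the main chain through the multiple bond gives 10 carbons: the parent is decane.
The chain contains a C=C double bond, so the unsaturation ending is -ene.
Choose the numbering such that numbering from this end puts the double bond at C-3 rather than C-7.
This places the double bond between C-3 and C-4; a bromo group at C-6; an ethyl group at C-7; a methyl group at C-4.
The substituents are ordered alphabetically, ignoring any di-/tri- multipliers.
Assembling the pieces gives 6-bromo-7-ethyl-4-methyldec-3-ene.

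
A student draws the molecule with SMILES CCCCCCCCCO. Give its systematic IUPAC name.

nonan-1-ol

Counting along the main chain through the –OH group gives 9 carbons: the parent is nonane.
An alcohol (–OH) is the principal characteristic group, giving the suffix -ol.
The numbering direction is chosen so that numbering from this end puts the hydroxyl group at C-1 rather than C-9.
That gives the hydroxyl at C-1.
Putting it together: nonan-1-ol.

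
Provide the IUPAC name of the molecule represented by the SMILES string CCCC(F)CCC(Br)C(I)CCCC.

The longest carbon chain is 12 atoms: the parent is dodecane.
Choose the numbering such that the substituent locant set {4,7,8} is lower than {5,6,9} at the first point of difference.
This places a bromo group at C-7; a fluoro group at C-4; an iodo group at C-8.
Prefixes are listed alphabetically: bromo, fluoro, iodo.
Assembling the pieces gives 7-bromo-4-fluoro-8-iodododecane.

7-bromo-4-fluoro-8-iodododecane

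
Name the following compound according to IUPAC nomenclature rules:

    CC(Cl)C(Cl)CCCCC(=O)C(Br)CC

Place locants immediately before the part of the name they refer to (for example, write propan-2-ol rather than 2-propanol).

3-bromo-9,10-dichloroundecan-4-one

The longest carbon chain that includes the carbonyl has 11 carbons, so the parent hydride is undecane.
A ketone (C=O on an internal carbon) is the principal characteristic group, giving the suffix -one.
Number the chain so that numbering from this end puts the carbonyl group at C-4 rather than C-8.
With this numbering: the carbonyl at C-4; a bromo group at C-3; chloro groups at C-9 and C-10.
The substituents are ordered alphabetically, ignoring any di-/tri- multipliers.
Putting it together: 3-bromo-9,10-dichloroundecan-4-one.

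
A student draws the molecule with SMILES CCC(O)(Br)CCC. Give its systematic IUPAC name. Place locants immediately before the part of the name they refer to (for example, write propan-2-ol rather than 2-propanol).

Counting along the main chain through the –OH group gives 6 carbons: the parent is hexane.
The highest-priority functional group is an alcohol (–OH), so the name ends in -ol.
The numbering direction is chosen so that numbering from this end puts the hydroxyl group at C-3 rather than C-4.
With this numbering: the hydroxyl at C-3; a bromo group at C-3.
The name is 3-bromohexan-3-ol.

3-bromohexan-3-ol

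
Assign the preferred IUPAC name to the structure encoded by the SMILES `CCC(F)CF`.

The parent chain contains 4 carbons (butane).
Choose the numbering such that the substituent locant set {1,2} is lower than {3,4} at the first point of difference.
That gives fluoro groups at C-1 and C-2.
Assembling the pieces gives 1,2-difluorobutane.

1,2-difluorobutane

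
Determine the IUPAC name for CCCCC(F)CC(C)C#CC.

6-fluoro-4-methyldec-2-yne

The longest chain bearing the multiple bond is 10 carbons long (decane).
There is one C≡C triple bond, indicated by the ending -yne.
Choose the numbering such that numbering from this end puts the triple bond at C-2 rather than C-8.
This places the triple bond between C-2 and C-3; a fluoro group at C-6; a methyl group at C-4.
Substituent prefixes are cited in alphabetical order (multiplying prefixes like di-/tri- are ignored for ordering).
The name is 6-fluoro-4-methyldec-2-yne.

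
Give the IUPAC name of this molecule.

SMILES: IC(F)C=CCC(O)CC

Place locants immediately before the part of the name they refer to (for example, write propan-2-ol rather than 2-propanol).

Counting along the main chain through the –OH group and the multiple bond gives 7 carbons: the parent is heptane.
An alcohol (–OH) is the principal characteristic group, giving the suffix -ol.
The chain contains a C=C double bond, so the unsaturation ending is -ene.
Number the chain so that numbering from this end puts the hydroxyl group at C-3 rather than C-5.
With this numbering: the hydroxyl at C-3; the double bond between C-5 and C-6; a fluoro group at C-7; an iodo group at C-7.
The substituents are ordered alphabetically, ignoring any di-/tri- multipliers.
The name is 7-fluoro-7-iodohept-5-en-3-ol.

7-fluoro-7-iodohept-5-en-3-ol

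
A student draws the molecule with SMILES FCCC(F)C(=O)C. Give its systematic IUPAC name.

Counting along the main chain through the carbonyl gives 5 carbons: the parent is pentane.
A ketone (C=O on an internal carbon) is the principal characteristic group, giving the suffix -one.
Number the chain so that numbering from this end puts the carbonyl group at C-2 rather than C-4.
With this numbering: the carbonyl at C-2; fluoro groups at C-3 and C-5.
Putting it together: 3,5-difluoropentan-2-one.

3,5-difluoropentan-2-one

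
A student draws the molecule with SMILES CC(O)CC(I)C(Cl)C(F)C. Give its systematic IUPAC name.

The longest chain bearing the –OH group is 7 carbons long (heptane).
The highest-priority functional group is an alcohol (–OH), so the name ends in -ol.
Choose the numbering such that numbering from this end puts the hydroxyl group at C-2 rather than C-6.
With this numbering: the hydroxyl at C-2; a chloro group at C-5; a fluoro group at C-6; an iodo group at C-4.
Substituent prefixes are cited in alphabetical order (multiplying prefixes like di-/tri- are ignored for ordering).
Assembling the pieces gives 5-chloro-6-fluoro-4-iodoheptan-2-ol.

5-chloro-6-fluoro-4-iodoheptan-2-ol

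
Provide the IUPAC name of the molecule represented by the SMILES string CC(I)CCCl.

The parent chain contains 4 carbons (butane).
The numbering direction is chosen so that the substituent locant set {1,3} is lower than {2,4} at the first point of difference.
With this numbering: a chloro group at C-1; an iodo group at C-3.
Prefixes are listed alphabetically: chloro, iodo.
The name is 1-chloro-3-iodobutane.

1-chloro-3-iodobutane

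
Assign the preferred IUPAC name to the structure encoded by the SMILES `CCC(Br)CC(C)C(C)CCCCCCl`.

The parent chain contains 11 carbons (undecane).
The numbering direction is chosen so that the substituent locant set {1,6,7,9} is lower than {3,5,6,11} at the first point of difference.
That gives a bromo group at C-9; a chloro group at C-1; methyl groups at C-6 and C-7.
The substituents are ordered alphabetically, ignoring any di-/tri- multipliers.
Putting it together: 9-bromo-1-chloro-6,7-dimethylundecane.

9-bromo-1-chloro-6,7-dimethylundecane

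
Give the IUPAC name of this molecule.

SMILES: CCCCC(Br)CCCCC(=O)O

The longest carbon chain that includes the –COOH group has 10 carbons, so the parent hydride is decane.
The highest-priority functional group is a carboxylic acid (terminal –COOH), so the name ends in -oic acid.
The numbering direction is chosen so that the carboxylic acid carbon is C-1 by definition.
This places a bromo group at C-6.
The name is 6-bromodecanoic acid.

6-bromodecanoic acid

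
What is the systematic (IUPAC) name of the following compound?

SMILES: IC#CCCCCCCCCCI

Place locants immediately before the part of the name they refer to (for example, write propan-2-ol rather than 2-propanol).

The longest carbon chain that includes the multiple bond has 11 carbons, so the parent hydride is undecane.
The chain contains a C≡C triple bond, so the unsaturation ending is -yne.
The numbering direction is chosen so that numbering from this end puts the triple bond at C-1 rather than C-10.
With this numbering: the triple bond between C-1 and C-2; iodo groups at C-1 and C-11.
The name is 1,11-diiodoundec-1-yne.

1,11-diiodoundec-1-yne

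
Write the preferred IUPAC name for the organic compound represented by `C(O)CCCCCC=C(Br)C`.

8-bromonon-7-en-1-ol

Counting along the main chain through the –OH group and the multiple bond gives 9 carbons: the parent is nonane.
The principal characteristic group is an alcohol (–OH), named with the suffix -ol.
There is one C=C double bond, indicated by the ending -ene.
The numbering direction is chosen so that numbering from this end puts the hydroxyl group at C-1 rather than C-9.
With this numbering: the hydroxyl at C-1; the double bond between C-7 and C-8; a bromo group at C-8.
The name is 8-bromonon-7-en-1-ol.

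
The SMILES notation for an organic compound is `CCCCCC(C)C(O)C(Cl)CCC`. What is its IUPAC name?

Counting along the main chain through the –OH group gives 11 carbons: the parent is undecane.
An alcohol (–OH) is the principal characteristic group, giving the suffix -ol.
The numbering direction is chosen so that numbering from this end puts the hydroxyl group at C-5 rather than C-7.
With this numbering: the hydroxyl at C-5; a chloro group at C-4; a methyl group at C-6.
Substituent prefixes are cited in alphabetical order (multiplying prefixes like di-/tri- are ignored for ordering).
The name is 4-chloro-6-methylundecan-5-ol.

4-chloro-6-methylundecan-5-ol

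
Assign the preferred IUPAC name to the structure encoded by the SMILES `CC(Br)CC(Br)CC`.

2,4-dibromohexane

The longest carbon chain is 6 atoms: the parent is hexane.
The numbering direction is chosen so that the substituent locant set {2,4} is lower than {3,5} at the first point of difference.
With this numbering: bromo groups at C-2 and C-4.
Assembling the pieces gives 2,4-dibromohexane.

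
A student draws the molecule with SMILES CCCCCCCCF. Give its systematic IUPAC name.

The longest continuous carbon chain has 8 atoms, so the parent hydride is octane.
The numbering direction is chosen so that the substituent locant set {1} is lower than {8} at the first point of difference.
This places a fluoro group at C-1.
The name is 1-fluorooctane.

1-fluorooctane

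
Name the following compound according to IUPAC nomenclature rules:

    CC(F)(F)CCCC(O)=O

5,5-difluorohexanoic acid

Counting along the main chain through the –COOH group gives 6 carbons: the parent is hexane.
The principal characteristic group is a carboxylic acid (terminal –COOH), named with the suffix -oic acid.
The numbering direction is chosen so that the carboxylic acid carbon is C-1 by definition.
With this numbering: two fluoro groups at C-5.
Assembling the pieces gives 5,5-difluorohexanoic acid.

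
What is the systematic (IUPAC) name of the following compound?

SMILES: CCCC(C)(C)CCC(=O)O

4,4-dimethylheptanoic acid

The longest chain bearing the –COOH group is 7 carbons long (heptane).
The highest-priority functional group is a carboxylic acid (terminal –COOH), so the name ends in -oic acid.
The numbering direction is chosen so that the carboxylic acid carbon is C-1 by definition.
This places two methyl groups at C-4.
Putting it together: 4,4-dimethylheptanoic acid.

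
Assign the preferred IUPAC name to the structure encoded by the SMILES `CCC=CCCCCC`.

non-3-ene

Counting along the main chain through the multiple bond gives 9 carbons: the parent is nonane.
A C=C double bond in the chain gives the infix -ene-.
Choose the numbering such that numbering from this end puts the double bond at C-3 rather than C-6.
This places the double bond between C-3 and C-4.
Putting it together: non-3-ene.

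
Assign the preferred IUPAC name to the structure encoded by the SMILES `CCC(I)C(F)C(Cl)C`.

The longest continuous carbon chain has 6 atoms, so the parent hydride is hexane.
Number the chain so that the substituent locant set {2,3,4} is lower than {3,4,5} at the first point of difference.
This places a chloro group at C-2; a fluoro group at C-3; an iodo group at C-4.
The substituents are ordered alphabetically, ignoring any di-/tri- multipliers.
Putting it together: 2-chloro-3-fluoro-4-iodohexane.

2-chloro-3-fluoro-4-iodohexane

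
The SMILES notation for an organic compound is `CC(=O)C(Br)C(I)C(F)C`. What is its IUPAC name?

3-bromo-5-fluoro-4-iodohexan-2-one

The longest carbon chain that includes the carbonyl has 6 carbons, so the parent hydride is hexane.
A ketone (C=O on an internal carbon) is the principal characteristic group, giving the suffix -one.
Number the chain so that numbering from this end puts the carbonyl group at C-2 rather than C-5.
That gives the carbonyl at C-2; a bromo group at C-3; a fluoro group at C-5; an iodo group at C-4.
Substituent prefixes are cited in alphabetical order (multiplying prefixes like di-/tri- are ignored for ordering).
Assembling the pieces gives 3-bromo-5-fluoro-4-iodohexan-2-one.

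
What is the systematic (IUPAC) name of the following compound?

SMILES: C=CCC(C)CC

Counting along the main chain through the multiple bond gives 6 carbons: the parent is hexane.
The chain contains a C=C double bond, so the unsaturation ending is -ene.
Number the chain so that numbering from this end puts the double bond at C-1 rather than C-5.
This places the double bond between C-1 and C-2; a methyl group at C-4.
The name is 4-methylhex-1-ene.

4-methylhex-1-ene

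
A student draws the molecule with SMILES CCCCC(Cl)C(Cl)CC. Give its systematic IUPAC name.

The longest continuous carbon chain has 8 atoms, so the parent hydride is octane.
The numbering direction is chosen so that the substituent locant set {3,4} is lower than {5,6} at the first point of difference.
With this numbering: chloro groups at C-3 and C-4.
The name is 3,4-dichlorooctane.

3,4-dichlorooctane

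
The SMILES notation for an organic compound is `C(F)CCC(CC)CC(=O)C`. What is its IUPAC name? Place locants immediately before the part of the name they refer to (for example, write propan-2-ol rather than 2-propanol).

4-ethyl-7-fluoroheptan-2-one

The longest chain bearing the carbonyl is 7 carbons long (heptane).
The principal characteristic group is a ketone (C=O on an internal carbon), named with the suffix -one.
Choose the numbering such that numbering from this end puts the carbonyl group at C-2 rather than C-6.
This places the carbonyl at C-2; an ethyl group at C-4; a fluoro group at C-7.
Prefixes are listed alphabetically: ethyl, fluoro.
The name is 4-ethyl-7-fluoroheptan-2-one.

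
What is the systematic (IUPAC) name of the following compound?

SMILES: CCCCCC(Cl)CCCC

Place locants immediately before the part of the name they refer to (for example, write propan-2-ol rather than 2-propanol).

5-chlorodecane

The longest continuous carbon chain has 10 atoms, so the parent hydride is decane.
The numbering direction is chosen so that the substituent locant set {5} is lower than {6} at the first point of difference.
That gives a chloro group at C-5.
Putting it together: 5-chlorodecane.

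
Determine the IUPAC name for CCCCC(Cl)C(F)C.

3-chloro-2-fluoroheptane

The longest carbon chain is 7 atoms: the parent is heptane.
Choose the numbering such that the substituent locant set {2,3} is lower than {5,6} at the first point of difference.
That gives a chloro group at C-3; a fluoro group at C-2.
The substituents are ordered alphabetically, ignoring any di-/tri- multipliers.
Assembling the pieces gives 3-chloro-2-fluoroheptane.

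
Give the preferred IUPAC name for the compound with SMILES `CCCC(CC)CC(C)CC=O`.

Counting along the main chain through the –CHO group gives 8 carbons: the parent is octane.
The principal characteristic group is an aldehyde (terminal –CHO), named with the suffix -al.
Number the chain so that the aldehyde carbon is C-1 by definition.
That gives an ethyl group at C-5; a methyl group at C-3.
Prefixes are listed alphabetically: ethyl, methyl.
Putting it together: 5-ethyl-3-methyloctanal.

5-ethyl-3-methyloctanal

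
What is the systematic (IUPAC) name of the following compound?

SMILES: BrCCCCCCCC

The longest carbon chain is 8 atoms: the parent is octane.
Choose the numbering such that the substituent locant set {1} is lower than {8} at the first point of difference.
With this numbering: a bromo group at C-1.
Assembling the pieces gives 1-bromooctane.

1-bromooctane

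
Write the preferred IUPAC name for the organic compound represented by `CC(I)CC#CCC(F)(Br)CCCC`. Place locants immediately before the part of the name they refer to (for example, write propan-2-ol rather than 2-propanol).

7-bromo-7-fluoro-2-iodoundec-4-yne

The longest chain bearing the multiple bond is 11 carbons long (undecane).
A C≡C triple bond in the chain gives the infix -yne-.
Choose the numbering such that numbering from this end puts the triple bond at C-4 rather than C-7.
With this numbering: the triple bond between C-4 and C-5; a bromo group at C-7; a fluoro group at C-7; an iodo group at C-2.
Substituent prefixes are cited in alphabetical order (multiplying prefixes like di-/tri- are ignored for ordering).
Assembling the pieces gives 7-bromo-7-fluoro-2-iodoundec-4-yne.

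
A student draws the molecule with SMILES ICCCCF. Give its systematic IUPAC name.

1-fluoro-4-iodobutane

The longest carbon chain is 4 atoms: the parent is butane.
The numbering direction is chosen so that the locant sets are identical either way, so the alphabetically earlier fluoro substituent takes the lower locant (1 rather than 4).
This places a fluoro group at C-1; an iodo group at C-4.
Prefixes are listed alphabetically: fluoro, iodo.
Assembling the pieces gives 1-fluoro-4-iodobutane.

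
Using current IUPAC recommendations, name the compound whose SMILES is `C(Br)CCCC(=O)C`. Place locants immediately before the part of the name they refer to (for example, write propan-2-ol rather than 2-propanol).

6-bromohexan-2-one

The longest chain bearing the carbonyl is 6 carbons long (hexane).
The principal characteristic group is a ketone (C=O on an internal carbon), named with the suffix -one.
Choose the numbering such that numbering from this end puts the carbonyl group at C-2 rather than C-5.
With this numbering: the carbonyl at C-2; a bromo group at C-6.
Putting it together: 6-bromohexan-2-one.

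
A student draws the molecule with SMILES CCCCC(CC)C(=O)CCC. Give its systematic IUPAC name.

5-ethylnonan-4-one

Counting along the main chain through the carbonyl gives 9 carbons: the parent is nonane.
The highest-priority functional group is a ketone (C=O on an internal carbon), so the name ends in -one.
Choose the numbering such that numbering from this end puts the carbonyl group at C-4 rather than C-6.
That gives the carbonyl at C-4; an ethyl group at C-5.
The name is 5-ethylnonan-4-one.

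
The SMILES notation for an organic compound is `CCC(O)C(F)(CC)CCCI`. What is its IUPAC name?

4-ethyl-4-fluoro-7-iodoheptan-3-ol

The longest carbon chain that includes the –OH group has 7 carbons, so the parent hydride is heptane.
An alcohol (–OH) is the principal characteristic group, giving the suffix -ol.
The numbering direction is chosen so that numbering from this end puts the hydroxyl group at C-3 rather than C-5.
This places the hydroxyl at C-3; an ethyl group at C-4; a fluoro group at C-4; an iodo group at C-7.
Prefixes are listed alphabetically: ethyl, fluoro, iodo.
Assembling the pieces gives 4-ethyl-4-fluoro-7-iodoheptan-3-ol.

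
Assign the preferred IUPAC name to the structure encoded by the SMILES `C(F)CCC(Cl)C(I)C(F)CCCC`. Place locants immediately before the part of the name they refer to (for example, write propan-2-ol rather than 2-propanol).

4-chloro-1,6-difluoro-5-iododecane

The longest continuous carbon chain has 10 atoms, so the parent hydride is decane.
Number the chain so that the substituent locant set {1,4,5,6} is lower than {5,6,7,10} at the first point of difference.
That gives a chloro group at C-4; fluoro groups at C-1 and C-6; an iodo group at C-5.
Substituent prefixes are cited in alphabetical order (multiplying prefixes like di-/tri- are ignored for ordering).
The name is 4-chloro-1,6-difluoro-5-iododecane.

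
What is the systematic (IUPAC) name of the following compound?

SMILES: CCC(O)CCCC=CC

non-7-en-3-ol

The longest chain bearing the –OH group and the multiple bond is 9 carbons long (nonane).
The highest-priority functional group is an alcohol (–OH), so the name ends in -ol.
A C=C double bond in the chain gives the infix -ene-.
Number the chain so that numbering from this end puts the hydroxyl group at C-3 rather than C-7.
This places the hydroxyl at C-3; the double bond between C-7 and C-8.
Putting it together: non-7-en-3-ol.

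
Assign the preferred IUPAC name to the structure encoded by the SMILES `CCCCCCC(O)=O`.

The longest chain bearing the –COOH group is 7 carbons long (heptane).
The principal characteristic group is a carboxylic acid (terminal –COOH), named with the suffix -oic acid.
Choose the numbering such that the carboxylic acid carbon is C-1 by definition.
The name is heptanoic acid.

heptanoic acid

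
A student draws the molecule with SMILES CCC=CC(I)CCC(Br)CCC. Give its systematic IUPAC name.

8-bromo-5-iodoundec-3-ene

The longest carbon chain that includes the multiple bond has 11 carbons, so the parent hydride is undecane.
A C=C double bond in the chain gives the infix -ene-.
Number the chain so that numbering from this end puts the double bond at C-3 rather than C-8.
That gives the double bond between C-3 and C-4; a bromo group at C-8; an iodo group at C-5.
Substituent prefixes are cited in alphabetical order (multiplying prefixes like di-/tri- are ignored for ordering).
The name is 8-bromo-5-iodoundec-3-ene.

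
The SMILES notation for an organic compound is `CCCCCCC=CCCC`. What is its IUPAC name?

Counting along the main chain through the multiple bond gives 11 carbons: the parent is undecane.
The chain contains a C=C double bond, so the unsaturation ending is -ene.
Number the chain so that numbering from this end puts the double bond at C-4 rather than C-7.
That gives the double bond between C-4 and C-5.
Putting it together: undec-4-ene.

undec-4-ene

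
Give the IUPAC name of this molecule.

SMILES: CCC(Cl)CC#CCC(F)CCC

The longest carbon chain that includes the multiple bond has 11 carbons, so the parent hydride is undecane.
The chain contains a C≡C triple bond, so the unsaturation ending is -yne.
Choose the numbering such that numbering from this end puts the triple bond at C-5 rather than C-6.
That gives the triple bond between C-5 and C-6; a chloro group at C-3; a fluoro group at C-8.
The substituents are ordered alphabetically, ignoring any di-/tri- multipliers.
Putting it together: 3-chloro-8-fluoroundec-5-yne.

3-chloro-8-fluoroundec-5-yne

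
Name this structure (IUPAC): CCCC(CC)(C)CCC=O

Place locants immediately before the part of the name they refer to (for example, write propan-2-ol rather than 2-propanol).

The longest chain bearing the –CHO group is 7 carbons long (heptane).
The principal characteristic group is an aldehyde (terminal –CHO), named with the suffix -al.
Choose the numbering such that the aldehyde carbon is C-1 by definition.
With this numbering: an ethyl group at C-4; a methyl group at C-4.
Prefixes are listed alphabetically: ethyl, methyl.
Putting it together: 4-ethyl-4-methylheptanal.

4-ethyl-4-methylheptanal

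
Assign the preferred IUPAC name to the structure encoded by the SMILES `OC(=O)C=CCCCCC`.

oct-2-enoic acid

The longest chain bearing the –COOH group and the multiple bond is 8 carbons long (octane).
The principal characteristic group is a carboxylic acid (terminal –COOH), named with the suffix -oic acid.
There is one C=C double bond, indicated by the ending -ene.
Choose the numbering such that the carboxylic acid carbon is C-1 by definition.
With this numbering: the double bond between C-2 and C-3.
Assembling the pieces gives oct-2-enoic acid.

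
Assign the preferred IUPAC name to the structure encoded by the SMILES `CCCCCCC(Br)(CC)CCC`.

The parent chain contains 10 carbons (decane).
The numbering direction is chosen so that the substituent locant set {4,4} is lower than {7,7} at the first point of difference.
That gives a bromo group at C-4; an ethyl group at C-4.
Prefixes are listed alphabetically: bromo, ethyl.
Assembling the pieces gives 4-bromo-4-ethyldecane.

4-bromo-4-ethyldecane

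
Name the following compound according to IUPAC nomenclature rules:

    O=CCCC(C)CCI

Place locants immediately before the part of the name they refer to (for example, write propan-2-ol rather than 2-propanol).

6-iodo-4-methylhexanal

The longest carbon chain that includes the –CHO group has 6 carbons, so the parent hydride is hexane.
The principal characteristic group is an aldehyde (terminal –CHO), named with the suffix -al.
Choose the numbering such that the aldehyde carbon is C-1 by definition.
That gives an iodo group at C-6; a methyl group at C-4.
The substituents are ordered alphabetically, ignoring any di-/tri- multipliers.
Assembling the pieces gives 6-iodo-4-methylhexanal.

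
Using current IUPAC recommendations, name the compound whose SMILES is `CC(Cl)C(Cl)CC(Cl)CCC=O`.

The longest chain bearing the –CHO group is 8 carbons long (octane).
The principal characteristic group is an aldehyde (terminal –CHO), named with the suffix -al.
The numbering direction is chosen so that the aldehyde carbon is C-1 by definition.
This places chloro groups at C-4 and C-6 and C-7.
Putting it together: 4,6,7-trichlorooctanal.

4,6,7-trichlorooctanal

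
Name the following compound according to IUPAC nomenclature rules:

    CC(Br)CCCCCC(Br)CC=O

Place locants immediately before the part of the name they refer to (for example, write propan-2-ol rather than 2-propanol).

3,9-dibromodecanal

Counting along the main chain through the –CHO group gives 10 carbons: the parent is decane.
The highest-priority functional group is an aldehyde (terminal –CHO), so the name ends in -al.
The numbering direction is chosen so that the aldehyde carbon is C-1 by definition.
With this numbering: bromo groups at C-3 and C-9.
Assembling the pieces gives 3,9-dibromodecanal.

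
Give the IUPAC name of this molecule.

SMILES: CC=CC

The longest chain bearing the multiple bond is 4 carbons long (butane).
There is one C=C double bond, indicated by the ending -ene.
Numbering from either end gives identical locants here.
This places the double bond between C-2 and C-3.
The name is but-2-ene.

but-2-ene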